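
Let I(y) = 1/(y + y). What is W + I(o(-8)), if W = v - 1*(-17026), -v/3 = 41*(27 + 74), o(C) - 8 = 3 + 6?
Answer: 156503/34 ≈ 4603.0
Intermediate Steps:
o(C) = 17 (o(C) = 8 + (3 + 6) = 8 + 9 = 17)
I(y) = 1/(2*y)
v = -12423 (v = -123*(27 + 74) = -123*101 = -3*4141 = -12423)
W = 4603 (W = -12423 - 1*(-17026) = -12423 + 17026 = 4603)
W + I(o(-8)) = 4603 + (½)/17 = 4603 + (½)*(1/17) = 4603 + 1/34 = 156503/34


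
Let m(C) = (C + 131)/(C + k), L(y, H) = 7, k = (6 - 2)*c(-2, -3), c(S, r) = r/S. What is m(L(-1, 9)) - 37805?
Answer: -491327/13 ≈ -37794.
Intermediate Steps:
k = 6 (k = (6 - 2)*(-3/(-2)) = 4*(-3*(-½)) = 4*(3/2) = 6)
m(C) = (131 + C)/(6 + C) (m(C) = (C + 131)/(C + 6) = (131 + C)/(6 + C))
m(L(-1, 9)) - 37805 = (131 + 7)/(6 + 7) - 37805 = 138/13 - 37805 = -491327/13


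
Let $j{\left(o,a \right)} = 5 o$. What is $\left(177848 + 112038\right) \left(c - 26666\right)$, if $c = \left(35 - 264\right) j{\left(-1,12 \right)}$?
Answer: $-7398180606$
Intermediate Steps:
$c = 1145$ ($c = \left(35 - 264\right) 5 \left(-1\right) = \left(-229\right) \left(-5\right) = 1145$)
$\left(177848 + 112038\right) \left(c - 26666\right) = \left(177848 + 112038\right) \left(1145 - 26666\right) = 289886 \left(-25521\right) = -7398180606$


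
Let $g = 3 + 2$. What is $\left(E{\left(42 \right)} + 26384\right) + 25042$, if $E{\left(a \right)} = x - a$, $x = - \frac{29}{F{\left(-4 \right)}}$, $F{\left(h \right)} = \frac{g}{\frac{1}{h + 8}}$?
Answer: $\frac{1027651}{20} \approx 51383.0$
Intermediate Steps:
$g = 5$
$F{\left(h \right)} = 40 + 5 h$ ($F{\left(h \right)} = \frac{5}{\frac{1}{h + 8}} = \frac{5}{\frac{1}{8 + h}} = 5 \left(8 + h\right) = 40 + 5 h$)
$x = - \frac{29}{20}$ ($x = - \frac{29}{40 + 5 \left(-4\right)} = - \frac{29}{40 - 20} = - \frac{29}{20} \approx -1.45$)
$E{\left(a \right)} = - \frac{29}{20} - a$
$\left(E{\left(42 \right)} + 26384\right) + 25042 = \left(\left(- \frac{29}{20} - 42\right) + 26384\right) + 25042 = \left(- \frac{869}{20} + 26384\right) + 25042 = \frac{526811}{20} + 25042 = \frac{1027651}{20}$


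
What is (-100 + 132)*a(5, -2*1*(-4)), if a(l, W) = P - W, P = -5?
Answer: -416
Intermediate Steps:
a(l, W) = -5 - W
(-100 + 132)*a(5, -2*1*(-4)) = (-100 + 132)*(-5 - (-2*1)*(-4)) = 32*(-5 - (-2)*(-4)) = 32*(-5 - 1*8) = 32*(-5 - 8) = 32*(-13) = -416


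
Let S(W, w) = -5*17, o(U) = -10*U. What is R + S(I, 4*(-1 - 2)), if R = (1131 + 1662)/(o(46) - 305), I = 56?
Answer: -22606/255 ≈ -88.651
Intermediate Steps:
S(W, w) = -85
R = -931/255 (R = (1131 + 1662)/(-10*46 - 305) = 2793/(-460 - 305) = 2793/(-765) = 2793*(-1/765) = -931/255 ≈ -3.6510)
R + S(I, 4*(-1 - 2)) = -931/255 - 85 = -22606/255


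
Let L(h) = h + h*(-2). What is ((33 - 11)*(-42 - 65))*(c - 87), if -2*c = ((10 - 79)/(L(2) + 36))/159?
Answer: 369018925/1802 ≈ 2.0478e+5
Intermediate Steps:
L(h) = -h (L(h) = h - 2*h = -h)
c = 23/3604 (c = -(10 - 79)/(-1*2 + 36)/(2*159) = -(-69/(-2 + 36))/(2*159) = -(-69/34)/(2*159) = -(-69*1/34)/(2*159) = -(-69)/(68*159) = -½*(-23/1802) = 23/3604 ≈ 0.0063818)
((33 - 11)*(-42 - 65))*(c - 87) = ((33 - 11)*(-42 - 65))*(23/3604 - 87) = (22*(-107))*(-313525/3604) = -2354*(-313525/3604) = 369018925/1802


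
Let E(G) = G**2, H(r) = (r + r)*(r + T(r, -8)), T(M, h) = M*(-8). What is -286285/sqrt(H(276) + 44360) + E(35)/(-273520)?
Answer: -245/54704 + 286285*I*sqrt(255526)/511052 ≈ -0.0044786 + 283.17*I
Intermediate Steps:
T(M, h) = -8*M
H(r) = -14*r**2 (H(r) = (r + r)*(r - 8*r) = (2*r)*(-7*r) = -14*r**2)
-286285/sqrt(H(276) + 44360) + E(35)/(-273520) = -286285/sqrt(-14*276**2 + 44360) + 35**2/(-273520) = -286285/sqrt(-14*76176 + 44360) + 1225*(-1/273520) = -286285/sqrt(-1066464 + 44360) - 245/54704 = -286285*(-I*sqrt(255526)/511052) - 245/54704 = -(-286285)*I*sqrt(255526)/511052 - 245/54704 = 286285*I*sqrt(255526)/511052 - 245/54704 = -245/54704 + 286285*I*sqrt(255526)/511052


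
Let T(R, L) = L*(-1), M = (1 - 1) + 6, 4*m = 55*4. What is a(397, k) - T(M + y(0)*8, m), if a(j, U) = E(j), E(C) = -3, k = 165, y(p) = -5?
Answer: 52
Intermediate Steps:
m = 55 (m = (55*4)/4 = (1/4)*220 = 55)
M = 6 (M = 0 + 6 = 6)
a(j, U) = -3
T(R, L) = -L
a(397, k) - T(M + y(0)*8, m) = -3 - (-1)*55 = -3 - 1*(-55) = -3 + 55 = 52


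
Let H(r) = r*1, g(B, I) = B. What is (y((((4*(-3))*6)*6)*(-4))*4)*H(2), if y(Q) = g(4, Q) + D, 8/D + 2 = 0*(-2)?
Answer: 0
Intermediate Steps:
H(r) = r
D = -4 (D = 8/(-2 + 0*(-2)) = 8/(-2 + 0) = 8/(-2) = 8*(-½) = -4)
y(Q) = 0 (y(Q) = 4 - 4 = 0)
(y((((4*(-3))*6)*6)*(-4))*4)*H(2) = (0*4)*2 = 0*2 = 0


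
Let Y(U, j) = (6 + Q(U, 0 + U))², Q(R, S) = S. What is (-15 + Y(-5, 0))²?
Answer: 196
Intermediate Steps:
Y(U, j) = (6 + U)² (Y(U, j) = (6 + (0 + U))² = (6 + U)²)
(-15 + Y(-5, 0))² = (-15 + (6 - 5)²)² = (-15 + 1²)² = (-15 + 1)² = (-14)² = 196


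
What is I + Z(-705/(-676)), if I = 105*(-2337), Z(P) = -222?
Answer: -245607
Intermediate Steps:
I = -245385
I + Z(-705/(-676)) = -245385 - 222 = -245607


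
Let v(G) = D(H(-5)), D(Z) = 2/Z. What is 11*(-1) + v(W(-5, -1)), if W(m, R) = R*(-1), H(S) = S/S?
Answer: -9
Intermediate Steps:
H(S) = 1
W(m, R) = -R
v(G) = 2 (v(G) = 2/1 = 2*1 = 2)
11*(-1) + v(W(-5, -1)) = 11*(-1) + 2 = -11 + 2 = -9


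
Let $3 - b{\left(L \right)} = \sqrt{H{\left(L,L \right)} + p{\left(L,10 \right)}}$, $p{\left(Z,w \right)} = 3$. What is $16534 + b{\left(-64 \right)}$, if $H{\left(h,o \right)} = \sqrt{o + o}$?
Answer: $16537 - \sqrt{3 + 8 i \sqrt{2}} \approx 16534.0 - 2.0862 i$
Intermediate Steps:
$H{\left(h,o \right)} = \sqrt{2} \sqrt{o}$ ($H{\left(h,o \right)} = \sqrt{2 o} = \sqrt{2} \sqrt{o}$)
$b{\left(L \right)} = 3 - \sqrt{3 + \sqrt{2} \sqrt{L}}$ ($b{\left(L \right)} = 3 - \sqrt{\sqrt{2} \sqrt{L} + 3} = 3 - \sqrt{3 + \sqrt{2} \sqrt{L}}$)
$16534 + b{\left(-64 \right)} = 16534 + \left(3 - \sqrt{3 + \sqrt{2} \sqrt{-64}}\right) = 16534 + \left(3 - \sqrt{3 + \sqrt{2} \cdot 8 i}\right) = 16534 + \left(3 - \sqrt{3 + 8 i \sqrt{2}}\right) = 16537 - \sqrt{3 + 8 i \sqrt{2}}$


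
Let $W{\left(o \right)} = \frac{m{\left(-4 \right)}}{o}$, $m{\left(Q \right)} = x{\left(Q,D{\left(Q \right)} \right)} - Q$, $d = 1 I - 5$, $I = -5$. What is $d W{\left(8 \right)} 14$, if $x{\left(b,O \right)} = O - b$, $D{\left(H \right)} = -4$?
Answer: $-70$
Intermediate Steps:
$d = -10$ ($d = 1 \left(-5\right) - 5 = -5 - 5 = -10$)
$m{\left(Q \right)} = -4 - 2 Q$ ($m{\left(Q \right)} = \left(-4 - Q\right) - Q = -4 - 2 Q$)
$W{\left(o \right)} = \frac{4}{o}$ ($W{\left(o \right)} = \frac{-4 - -8}{o} = \frac{-4 + 8}{o} = \frac{4}{o}$)
$d W{\left(8 \right)} 14 = - 10 \cdot \frac{4}{8} \cdot 14 = - 10 \cdot 4 \cdot \frac{1}{8} \cdot 14 = \left(-10\right) \frac{1}{2} \cdot 14 = \left(-5\right) 14 = -70$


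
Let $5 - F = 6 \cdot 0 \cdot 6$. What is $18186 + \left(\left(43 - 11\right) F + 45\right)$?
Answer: $18391$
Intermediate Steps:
$F = 5$ ($F = 5 - 6 \cdot 0 \cdot 6 = 5 - 0 \cdot 6 = 5 - 0 = 5 + 0 = 5$)
$18186 + \left(\left(43 - 11\right) F + 45\right) = 18186 + \left(\left(43 - 11\right) 5 + 45\right) = 18186 + \left(32 \cdot 5 + 45\right) = 18186 + \left(160 + 45\right) = 18186 + 205 = 18391$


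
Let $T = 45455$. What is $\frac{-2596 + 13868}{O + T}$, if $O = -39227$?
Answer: $\frac{2818}{1557} \approx 1.8099$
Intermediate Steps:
$\frac{-2596 + 13868}{O + T} = \frac{-2596 + 13868}{-39227 + 45455} = \frac{11272}{6228} = 11272 \cdot \frac{1}{6228} = \frac{2818}{1557}$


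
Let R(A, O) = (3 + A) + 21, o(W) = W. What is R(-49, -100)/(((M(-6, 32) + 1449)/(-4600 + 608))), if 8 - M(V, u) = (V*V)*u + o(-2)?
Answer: 99800/307 ≈ 325.08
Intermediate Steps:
R(A, O) = 24 + A
M(V, u) = 10 - u*V² (M(V, u) = 8 - ((V*V)*u - 2) = 8 - (V²*u - 2) = 8 - (u*V² - 2) = 8 - (-2 + u*V²) = 8 + (2 - u*V²) = 10 - u*V²)
R(-49, -100)/(((M(-6, 32) + 1449)/(-4600 + 608))) = (24 - 49)/((((10 - 1*32*(-6)²) + 1449)/(-4600 + 608))) = -25*(-3992/((10 - 1*32*36) + 1449)) = -25*(-3992/((10 - 1152) + 1449)) = -25*(-3992/(-1142 + 1449)) = -25/(307*(-1/3992)) = -25/(-307/3992) = -25*(-3992/307) = 99800/307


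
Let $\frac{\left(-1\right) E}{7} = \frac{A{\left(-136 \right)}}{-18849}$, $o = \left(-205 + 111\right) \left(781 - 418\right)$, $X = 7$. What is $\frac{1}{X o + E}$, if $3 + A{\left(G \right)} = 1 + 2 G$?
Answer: $- \frac{18849}{4502160964} \approx -4.1867 \cdot 10^{-6}$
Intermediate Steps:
$A{\left(G \right)} = -2 + 2 G$ ($A{\left(G \right)} = -3 + \left(1 + 2 G\right) = -2 + 2 G$)
$o = -34122$ ($o = \left(-94\right) 363 = -34122$)
$E = - \frac{1918}{18849}$ ($E = - 7 \frac{-2 + 2 \left(-136\right)}{-18849} = - 7 \left(-2 - 272\right) \left(- \frac{1}{18849}\right) = - 7 \left(\left(-274\right) \left(- \frac{1}{18849}\right)\right) = \left(-7\right) \frac{274}{18849} = - \frac{1918}{18849} \approx -0.10176$)
$\frac{1}{X o + E} = \frac{1}{7 \left(-34122\right) - \frac{1918}{18849}} = \frac{1}{-238854 - \frac{1918}{18849}} = \frac{1}{- \frac{4502160964}{18849}} = - \frac{18849}{4502160964}$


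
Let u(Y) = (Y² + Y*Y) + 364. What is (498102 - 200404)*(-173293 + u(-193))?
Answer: -29302711838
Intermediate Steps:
u(Y) = 364 + 2*Y² (u(Y) = (Y² + Y²) + 364 = 2*Y² + 364 = 364 + 2*Y²)
(498102 - 200404)*(-173293 + u(-193)) = (498102 - 200404)*(-173293 + (364 + 2*(-193)²)) = 297698*(-173293 + (364 + 2*37249)) = 297698*(-173293 + (364 + 74498)) = 297698*(-173293 + 74862) = 297698*(-98431) = -29302711838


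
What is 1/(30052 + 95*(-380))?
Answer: -1/6048 ≈ -0.00016534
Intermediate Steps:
1/(30052 + 95*(-380)) = 1/(30052 - 36100) = 1/(-6048) = -1/6048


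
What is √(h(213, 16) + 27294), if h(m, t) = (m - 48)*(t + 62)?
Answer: 2*√10041 ≈ 200.41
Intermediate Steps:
h(m, t) = (-48 + m)*(62 + t)
√(h(213, 16) + 27294) = √((-2976 - 48*16 + 62*213 + 213*16) + 27294) = √((-2976 - 768 + 13206 + 3408) + 27294) = √(12870 + 27294) = √40164 = 2*√10041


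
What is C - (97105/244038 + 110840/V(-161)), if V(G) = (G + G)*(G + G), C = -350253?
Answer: -2215607833028179/6325708998 ≈ -3.5025e+5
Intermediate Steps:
V(G) = 4*G² (V(G) = (2*G)*(2*G) = 4*G²)
C - (97105/244038 + 110840/V(-161)) = -350253 - (97105/244038 + 110840/((4*(-161)²))) = -350253 - (97105*(1/244038) + 110840/((4*25921))) = -350253 - (97105/244038 + 110840/103684) = -350253 - (97105/244038 + 110840*(1/103684)) = -350253 - (97105/244038 + 27710/25921) = -350253 - 1*9279351685/6325708998 = -350253 - 9279351685/6325708998 = -2215607833028179/6325708998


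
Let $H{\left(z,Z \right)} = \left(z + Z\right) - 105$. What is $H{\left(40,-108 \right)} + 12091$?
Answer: $11918$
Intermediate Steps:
$H{\left(z,Z \right)} = -105 + Z + z$ ($H{\left(z,Z \right)} = \left(Z + z\right) - 105 = -105 + Z + z$)
$H{\left(40,-108 \right)} + 12091 = \left(-105 - 108 + 40\right) + 12091 = -173 + 12091 = 11918$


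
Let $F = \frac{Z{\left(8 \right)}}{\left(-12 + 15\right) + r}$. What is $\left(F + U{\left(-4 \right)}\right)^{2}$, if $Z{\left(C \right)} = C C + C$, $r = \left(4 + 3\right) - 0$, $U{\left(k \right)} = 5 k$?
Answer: $\frac{4096}{25} \approx 163.84$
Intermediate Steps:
$r = 7$ ($r = 7 + 0 = 7$)
$Z{\left(C \right)} = C + C^{2}$ ($Z{\left(C \right)} = C^{2} + C = C + C^{2}$)
$F = \frac{36}{5}$ ($F = \frac{8 \left(1 + 8\right)}{\left(-12 + 15\right) + 7} = \frac{8 \cdot 9}{3 + 7} = \frac{72}{10} = 72 \cdot \frac{1}{10} = \frac{36}{5} \approx 7.2$)
$\left(F + U{\left(-4 \right)}\right)^{2} = \left(\frac{36}{5} + 5 \left(-4\right)\right)^{2} = \left(\frac{36}{5} - 20\right)^{2} = \left(- \frac{64}{5}\right)^{2} = \frac{4096}{25}$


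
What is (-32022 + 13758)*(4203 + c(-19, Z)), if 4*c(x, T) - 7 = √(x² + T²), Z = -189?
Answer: -76795554 - 4566*√36082 ≈ -7.7663e+7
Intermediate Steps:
c(x, T) = 7/4 + √(T² + x²)/4 (c(x, T) = 7/4 + √(x² + T²)/4 = 7/4 + √(T² + x²)/4)
(-32022 + 13758)*(4203 + c(-19, Z)) = (-32022 + 13758)*(4203 + (7/4 + √((-189)² + (-19)²)/4)) = -18264*(4203 + (7/4 + √(35721 + 361)/4)) = -18264*(4203 + (7/4 + √36082/4)) = -18264*(16819/4 + √36082/4) = -76795554 - 4566*√36082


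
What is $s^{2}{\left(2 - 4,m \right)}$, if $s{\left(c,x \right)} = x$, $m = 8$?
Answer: $64$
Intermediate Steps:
$s^{2}{\left(2 - 4,m \right)} = 8^{2} = 64$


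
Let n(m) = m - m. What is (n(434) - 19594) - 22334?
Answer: -41928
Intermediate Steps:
n(m) = 0
(n(434) - 19594) - 22334 = (0 - 19594) - 22334 = -19594 - 22334 = -41928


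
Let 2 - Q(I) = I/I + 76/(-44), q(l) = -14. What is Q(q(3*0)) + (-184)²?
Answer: 372446/11 ≈ 33859.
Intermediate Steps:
Q(I) = 30/11 (Q(I) = 2 - (I/I + 76/(-44)) = 2 - (1 + 76*(-1/44)) = 2 - (1 - 19/11) = 2 - 1*(-8/11) = 2 + 8/11 = 30/11)
Q(q(3*0)) + (-184)² = 30/11 + (-184)² = 30/11 + 33856 = 372446/11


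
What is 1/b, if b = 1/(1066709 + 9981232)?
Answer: 11047941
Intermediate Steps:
b = 1/11047941 ≈ 9.0515e-8
1/b = 1/(1/11047941) = 11047941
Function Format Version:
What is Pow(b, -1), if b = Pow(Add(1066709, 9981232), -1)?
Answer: 11047941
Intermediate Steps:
b = Rational(1, 11047941) (b = Pow(11047941, -1) = Rational(1, 11047941) ≈ 9.0515e-8)
Pow(b, -1) = Pow(Rational(1, 11047941), -1) = 11047941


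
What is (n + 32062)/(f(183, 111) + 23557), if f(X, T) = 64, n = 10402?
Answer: 42464/23621 ≈ 1.7977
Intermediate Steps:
(n + 32062)/(f(183, 111) + 23557) = (10402 + 32062)/(64 + 23557) = 42464/23621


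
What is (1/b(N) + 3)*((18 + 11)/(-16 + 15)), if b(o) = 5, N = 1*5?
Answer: -464/5 ≈ -92.800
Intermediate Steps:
N = 5
(1/b(N) + 3)*((18 + 11)/(-16 + 15)) = (1/5 + 3)*((18 + 11)/(-16 + 15)) = (⅕ + 3)*(29/(-1)) = 16*(29*(-1))/5 = (16/5)*(-29) = -464/5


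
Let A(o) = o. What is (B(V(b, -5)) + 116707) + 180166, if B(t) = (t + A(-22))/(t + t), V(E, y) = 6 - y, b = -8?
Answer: 593745/2 ≈ 2.9687e+5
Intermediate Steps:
B(t) = (-22 + t)/(2*t) (B(t) = (t - 22)/(t + t) = (-22 + t)/((2*t)) = (-22 + t)*(1/(2*t)) = (-22 + t)/(2*t))
(B(V(b, -5)) + 116707) + 180166 = ((-22 + (6 - 1*(-5)))/(2*(6 - 1*(-5))) + 116707) + 180166 = ((-22 + (6 + 5))/(2*(6 + 5)) + 116707) + 180166 = ((½)*(-22 + 11)/11 + 116707) + 180166 = ((½)*(1/11)*(-11) + 116707) + 180166 = (-½ + 116707) + 180166 = 233413/2 + 180166 = 593745/2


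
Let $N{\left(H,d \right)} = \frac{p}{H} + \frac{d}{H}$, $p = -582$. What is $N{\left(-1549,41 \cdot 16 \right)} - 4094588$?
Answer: $- \frac{6342516886}{1549} \approx -4.0946 \cdot 10^{6}$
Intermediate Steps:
$N{\left(H,d \right)} = - \frac{582}{H} + \frac{d}{H}$
$N{\left(-1549,41 \cdot 16 \right)} - 4094588 = \frac{-582 + 41 \cdot 16}{-1549} - 4094588 = - \frac{-582 + 656}{1549} - 4094588 = \left(- \frac{1}{1549}\right) 74 - 4094588 = - \frac{74}{1549} - 4094588 = - \frac{6342516886}{1549}$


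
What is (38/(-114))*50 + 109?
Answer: 277/3 ≈ 92.333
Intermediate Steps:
(38/(-114))*50 + 109 = (38*(-1/114))*50 + 109 = -⅓*50 + 109 = -50/3 + 109 = 277/3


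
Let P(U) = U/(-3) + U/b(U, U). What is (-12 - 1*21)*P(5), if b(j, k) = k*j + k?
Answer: 99/2 ≈ 49.500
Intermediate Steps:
b(j, k) = k + j*k (b(j, k) = j*k + k = k + j*k)
P(U) = 1/(1 + U) - U/3 (P(U) = U/(-3) + U/((U*(1 + U))) = U*(-1/3) + U*(1/(U*(1 + U))) = -U/3 + 1/(1 + U) = 1/(1 + U) - U/3)
(-12 - 1*21)*P(5) = (-12 - 1*21)*((3 - 1*5*(1 + 5))/(3*(1 + 5))) = (-12 - 21)*((1/3)*(3 - 1*5*6)/6) = -11*(3 - 30)/6 = -11*(-27)/6 = -33*(-3/2) = 99/2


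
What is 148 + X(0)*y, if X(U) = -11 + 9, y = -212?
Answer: 572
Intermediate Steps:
X(U) = -2
148 + X(0)*y = 148 - 2*(-212) = 148 + 424 = 572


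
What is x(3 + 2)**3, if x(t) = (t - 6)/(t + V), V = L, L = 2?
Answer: -1/343 ≈ -0.0029155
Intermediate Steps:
V = 2
x(t) = (-6 + t)/(2 + t) (x(t) = (t - 6)/(t + 2) = (-6 + t)/(2 + t))
x(3 + 2)**3 = ((-6 + (3 + 2))/(2 + (3 + 2)))**3 = ((-6 + 5)/(2 + 5))**3 = (-1/7)**3 = -1/343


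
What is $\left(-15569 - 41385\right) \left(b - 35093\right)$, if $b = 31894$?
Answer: $182195846$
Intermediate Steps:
$\left(-15569 - 41385\right) \left(b - 35093\right) = \left(-15569 - 41385\right) \left(31894 - 35093\right) = \left(-56954\right) \left(-3199\right) = 182195846$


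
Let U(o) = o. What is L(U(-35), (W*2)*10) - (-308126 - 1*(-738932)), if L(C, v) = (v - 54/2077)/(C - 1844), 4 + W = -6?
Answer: -1681298837044/3902683 ≈ -4.3081e+5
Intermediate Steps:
W = -10 (W = -4 - 6 = -10)
L(C, v) = (-54/2077 + v)/(-1844 + C) (L(C, v) = (v - 54*1/2077)/(-1844 + C) = (v - 54/2077)/(-1844 + C) = (-54/2077 + v)/(-1844 + C))
L(U(-35), (W*2)*10) - (-308126 - 1*(-738932)) = (-54/2077 - 10*2*10)/(-1844 - 35) - (-308126 - 1*(-738932)) = (-54/2077 - 20*10)/(-1879) - (-308126 + 738932) = -(-54/2077 - 200)/1879 - 1*430806 = -1/1879*(-415454/2077) - 430806 = 415454/3902683 - 430806 = -1681298837044/3902683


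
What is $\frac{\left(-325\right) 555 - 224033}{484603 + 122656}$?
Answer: $- \frac{404408}{607259} \approx -0.66596$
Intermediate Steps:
$\frac{\left(-325\right) 555 - 224033}{484603 + 122656} = \frac{-180375 - 224033}{607259} = \left(-404408\right) \frac{1}{607259} = - \frac{404408}{607259}$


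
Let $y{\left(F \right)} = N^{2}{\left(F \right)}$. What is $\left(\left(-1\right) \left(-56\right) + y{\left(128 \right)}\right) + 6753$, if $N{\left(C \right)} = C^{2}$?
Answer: $268442265$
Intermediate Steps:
$y{\left(F \right)} = F^{4}$ ($y{\left(F \right)} = \left(F^{2}\right)^{2} = F^{4}$)
$\left(\left(-1\right) \left(-56\right) + y{\left(128 \right)}\right) + 6753 = \left(\left(-1\right) \left(-56\right) + 128^{4}\right) + 6753 = \left(56 + 268435456\right) + 6753 = 268435512 + 6753 = 268442265$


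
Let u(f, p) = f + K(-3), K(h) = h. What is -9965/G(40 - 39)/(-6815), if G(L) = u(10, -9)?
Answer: 1993/9541 ≈ 0.20889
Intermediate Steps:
u(f, p) = -3 + f (u(f, p) = f - 3 = -3 + f)
G(L) = 7 (G(L) = -3 + 10 = 7)
-9965/G(40 - 39)/(-6815) = -9965/7/(-6815) = -9965*⅐*(-1/6815) = -9965/7*(-1/6815) = 1993/9541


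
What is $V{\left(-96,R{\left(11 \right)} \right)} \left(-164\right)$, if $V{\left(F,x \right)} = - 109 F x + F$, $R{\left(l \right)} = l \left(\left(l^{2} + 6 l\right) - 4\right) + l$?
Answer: $-3473362560$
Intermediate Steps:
$R{\left(l \right)} = l + l \left(-4 + l^{2} + 6 l\right)$ ($R{\left(l \right)} = l \left(-4 + l^{2} + 6 l\right) + l = l + l \left(-4 + l^{2} + 6 l\right)$)
$V{\left(F,x \right)} = F - 109 F x$ ($V{\left(F,x \right)} = - 109 F x + F = F - 109 F x$)
$V{\left(-96,R{\left(11 \right)} \right)} \left(-164\right) = - 96 \left(1 - 109 \cdot 11 \left(-3 + 11^{2} + 6 \cdot 11\right)\right) \left(-164\right) = - 96 \left(1 - 109 \cdot 11 \left(-3 + 121 + 66\right)\right) \left(-164\right) = - 96 \left(1 - 109 \cdot 11 \cdot 184\right) \left(-164\right) = - 96 \left(1 - 220616\right) \left(-164\right) = \left(-96\right) \left(-220615\right) \left(-164\right) = 21179040 \left(-164\right) = -3473362560$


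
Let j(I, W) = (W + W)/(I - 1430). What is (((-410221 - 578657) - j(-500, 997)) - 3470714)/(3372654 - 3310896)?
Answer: -1434501761/19865490 ≈ -72.211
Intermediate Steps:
j(I, W) = 2*W/(-1430 + I) (j(I, W) = (2*W)/(-1430 + I) = 2*W/(-1430 + I))
(((-410221 - 578657) - j(-500, 997)) - 3470714)/(3372654 - 3310896) = (((-410221 - 578657) - 2*997/(-1430 - 500)) - 3470714)/(3372654 - 3310896) = ((-988878 - 2*997/(-1930)) - 3470714)/61758 = ((-988878 - 2*997*(-1)/1930) - 3470714)*(1/61758) = ((-988878 - 1*(-997/965)) - 3470714)*(1/61758) = ((-988878 + 997/965) - 3470714)*(1/61758) = (-954266273/965 - 3470714)*(1/61758) = -4303505283/965*1/61758 = -1434501761/19865490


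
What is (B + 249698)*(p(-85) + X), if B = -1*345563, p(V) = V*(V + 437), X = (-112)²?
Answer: 1665750240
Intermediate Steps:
X = 12544
p(V) = V*(437 + V)
B = -345563
(B + 249698)*(p(-85) + X) = (-345563 + 249698)*(-85*(437 - 85) + 12544) = -95865*(-85*352 + 12544) = -95865*(-29920 + 12544) = -95865*(-17376) = 1665750240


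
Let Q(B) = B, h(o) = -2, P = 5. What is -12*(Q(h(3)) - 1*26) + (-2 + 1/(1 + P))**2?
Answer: 12217/36 ≈ 339.36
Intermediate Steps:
-12*(Q(h(3)) - 1*26) + (-2 + 1/(1 + P))**2 = -12*(-2 - 1*26) + (-2 + 1/(1 + 5))**2 = -12*(-2 - 26) + (-2 + 1/6)**2 = -12*(-28) + (-2 + 1/6)**2 = 336 + (-11/6)**2 = 336 + 121/36 = 12217/36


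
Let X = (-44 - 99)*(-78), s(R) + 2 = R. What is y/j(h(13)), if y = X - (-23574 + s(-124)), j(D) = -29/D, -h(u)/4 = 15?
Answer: 2091240/29 ≈ 72112.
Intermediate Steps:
h(u) = -60 (h(u) = -4*15 = -60)
s(R) = -2 + R
X = 11154 (X = -143*(-78) = 11154)
y = 34854 (y = 11154 - (-23574 + (-2 - 124)) = 11154 - (-23574 - 126) = 11154 - 1*(-23700) = 11154 + 23700 = 34854)
y/j(h(13)) = 34854/((-29/(-60))) = 34854/((-29*(-1/60))) = 34854/(29/60) = 34854*(60/29) = 2091240/29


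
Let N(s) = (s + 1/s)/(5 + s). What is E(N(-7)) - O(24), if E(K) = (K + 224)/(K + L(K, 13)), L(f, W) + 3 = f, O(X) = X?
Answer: 897/29 ≈ 30.931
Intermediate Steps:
L(f, W) = -3 + f
N(s) = (s + 1/s)/(5 + s)
E(K) = (224 + K)/(-3 + 2*K) (E(K) = (K + 224)/(K + (-3 + K)) = (224 + K)/(-3 + 2*K))
E(N(-7)) - O(24) = (224 + (1 + (-7)²)/((-7)*(5 - 7)))/(-3 + 2*((1 + (-7)²)/((-7)*(5 - 7)))) - 1*24 = (224 - ⅐*(1 + 49)/(-2))/(-3 + 2*(-⅐*(1 + 49)/(-2))) - 24 = (224 - ⅐*(-½)*50)/(-3 + 2*(-⅐*(-½)*50)) - 24 = (224 + 25/7)/(-3 + 2*(25/7)) - 24 = (1593/7)/(-3 + 50/7) - 24 = (1593/7)/(29/7) - 24 = (7/29)*(1593/7) - 24 = 1593/29 - 24 = 897/29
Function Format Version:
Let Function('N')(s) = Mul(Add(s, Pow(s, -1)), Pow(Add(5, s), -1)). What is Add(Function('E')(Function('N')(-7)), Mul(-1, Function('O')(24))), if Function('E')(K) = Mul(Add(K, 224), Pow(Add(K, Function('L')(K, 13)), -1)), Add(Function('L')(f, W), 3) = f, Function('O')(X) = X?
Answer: Rational(897, 29) ≈ 30.931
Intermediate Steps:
Function('L')(f, W) = Add(-3, f)
Function('N')(s) = Mul(Pow(Add(5, s), -1), Add(s, Pow(s, -1)))
Function('E')(K) = Mul(Pow(Add(-3, Mul(2, K)), -1), Add(224, K)) (Function('E')(K) = Mul(Add(K, 224), Pow(Add(K, Add(-3, K)), -1)) = Mul(Add(224, K), Pow(Add(-3, Mul(2, K)), -1)) = Mul(Pow(Add(-3, Mul(2, K)), -1), Add(224, K)))
Add(Function('E')(Function('N')(-7)), Mul(-1, Function('O')(24))) = Add(Mul(Pow(Add(-3, Mul(2, Mul(Pow(-7, -1), Pow(Add(5, -7), -1), Add(1, Pow(-7, 2))))), -1), Add(224, Mul(Pow(-7, -1), Pow(Add(5, -7), -1), Add(1, Pow(-7, 2))))), Mul(-1, 24)) = Add(Mul(Pow(Add(-3, Mul(2, Mul(Rational(-1, 7), Pow(-2, -1), Add(1, 49)))), -1), Add(224, Mul(Rational(-1, 7), Pow(-2, -1), Add(1, 49)))), -24) = Add(Mul(Pow(Add(-3, Mul(2, Mul(Rational(-1, 7), Rational(-1, 2), 50))), -1), Add(224, Mul(Rational(-1, 7), Rational(-1, 2), 50))), -24) = Add(Mul(Pow(Add(-3, Mul(2, Rational(25, 7))), -1), Add(224, Rational(25, 7))), -24) = Add(Mul(Pow(Add(-3, Rational(50, 7)), -1), Rational(1593, 7)), -24) = Add(Mul(Pow(Rational(29, 7), -1), Rational(1593, 7)), -24) = Add(Mul(Rational(7, 29), Rational(1593, 7)), -24) = Add(Rational(1593, 29), -24) = Rational(897, 29)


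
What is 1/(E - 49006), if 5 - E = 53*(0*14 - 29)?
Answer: -1/47464 ≈ -2.1069e-5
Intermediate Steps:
E = 1542 (E = 5 - 53*(0*14 - 29) = 5 - 53*(0 - 29) = 5 - 53*(-29) = 5 - 1*(-1537) = 5 + 1537 = 1542)
1/(E - 49006) = 1/(1542 - 49006) = 1/(-47464) = -1/47464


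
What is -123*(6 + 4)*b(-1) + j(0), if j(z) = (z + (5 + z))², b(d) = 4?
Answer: -4895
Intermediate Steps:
j(z) = (5 + 2*z)²
-123*(6 + 4)*b(-1) + j(0) = -123*(6 + 4)*4 + (5 + 2*0)² = -1230*4 + (5 + 0)² = -123*40 + 5² = -4920 + 25 = -4895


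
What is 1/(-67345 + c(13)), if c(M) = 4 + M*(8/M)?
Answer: -1/67333 ≈ -1.4852e-5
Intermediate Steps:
c(M) = 12 (c(M) = 4 + 8 = 12)
1/(-67345 + c(13)) = 1/(-67345 + 12) = 1/(-67333) = -1/67333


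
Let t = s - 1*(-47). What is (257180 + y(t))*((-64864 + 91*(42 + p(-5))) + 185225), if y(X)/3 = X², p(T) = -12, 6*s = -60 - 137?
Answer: 380767853035/12 ≈ 3.1731e+10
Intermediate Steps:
s = -197/6 (s = (-60 - 137)/6 = (⅙)*(-197) = -197/6 ≈ -32.833)
t = 85/6 (t = -197/6 - 1*(-47) = -197/6 + 47 = 85/6 ≈ 14.167)
y(X) = 3*X²
(257180 + y(t))*((-64864 + 91*(42 + p(-5))) + 185225) = (257180 + 3*(85/6)²)*((-64864 + 91*(42 - 12)) + 185225) = (257180 + 3*(7225/36))*((-64864 + 91*30) + 185225) = (257180 + 7225/12)*((-64864 + 2730) + 185225) = 3093385*(-62134 + 185225)/12 = (3093385/12)*123091 = 380767853035/12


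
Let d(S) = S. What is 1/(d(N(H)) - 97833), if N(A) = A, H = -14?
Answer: -1/97847 ≈ -1.0220e-5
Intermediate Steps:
1/(d(N(H)) - 97833) = 1/(-14 - 97833) = 1/(-97847) = -1/97847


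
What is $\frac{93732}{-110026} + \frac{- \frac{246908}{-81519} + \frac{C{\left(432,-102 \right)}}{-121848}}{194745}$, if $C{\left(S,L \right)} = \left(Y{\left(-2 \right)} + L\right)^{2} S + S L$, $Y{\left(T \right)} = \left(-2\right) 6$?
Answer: $- \frac{130287856284952294}{152897242839123195} \approx -0.85213$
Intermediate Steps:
$Y{\left(T \right)} = -12$
$C{\left(S,L \right)} = L S + S \left(-12 + L\right)^{2}$ ($C{\left(S,L \right)} = \left(-12 + L\right)^{2} S + S L = S \left(-12 + L\right)^{2} + L S = L S + S \left(-12 + L\right)^{2}$)
$\frac{93732}{-110026} + \frac{- \frac{246908}{-81519} + \frac{C{\left(432,-102 \right)}}{-121848}}{194745} = \frac{93732}{-110026} + \frac{- \frac{246908}{-81519} + \frac{432 \left(-102 + \left(-12 - 102\right)^{2}\right)}{-121848}}{194745} = 93732 \left(- \frac{1}{110026}\right) + \left(\left(-246908\right) \left(- \frac{1}{81519}\right) + 432 \left(-102 + \left(-114\right)^{2}\right) \left(- \frac{1}{121848}\right)\right) \frac{1}{194745} = - \frac{46866}{55013} + \left(\frac{246908}{81519} + 432 \left(-102 + 12996\right) \left(- \frac{1}{121848}\right)\right) \frac{1}{194745} = - \frac{46866}{55013} + \left(\frac{246908}{81519} + 432 \cdot 12894 \left(- \frac{1}{121848}\right)\right) \frac{1}{194745} = - \frac{46866}{55013} + \left(\frac{246908}{81519} + 5570208 \left(- \frac{1}{121848}\right)\right) \frac{1}{194745} = - \frac{46866}{55013} + \left(\frac{246908}{81519} - \frac{232092}{5077}\right) \frac{1}{194745} = - \frac{46866}{55013} - \frac{17666355832}{80599495434435} = - \frac{130287856284952294}{152897242839123195}$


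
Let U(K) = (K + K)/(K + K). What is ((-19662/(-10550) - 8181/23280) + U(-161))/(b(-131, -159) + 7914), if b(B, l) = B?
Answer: 20567527/63717864400 ≈ 0.00032279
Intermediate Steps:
U(K) = 1 (U(K) = (2*K)/((2*K)) = (2*K)*(1/(2*K)) = 1)
((-19662/(-10550) - 8181/23280) + U(-161))/(b(-131, -159) + 7914) = ((-19662/(-10550) - 8181/23280) + 1)/(-131 + 7914) = ((-19662*(-1/10550) - 8181*1/23280) + 1)/7783 = ((9831/5275 - 2727/7760) + 1)*(1/7783) = (12380727/8186800 + 1)*(1/7783) = (20567527/8186800)*(1/7783) = 20567527/63717864400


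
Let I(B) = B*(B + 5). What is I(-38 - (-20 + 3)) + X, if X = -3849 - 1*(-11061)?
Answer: 7548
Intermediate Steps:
I(B) = B*(5 + B)
X = 7212 (X = -3849 + 11061 = 7212)
I(-38 - (-20 + 3)) + X = (-38 - (-20 + 3))*(5 + (-38 - (-20 + 3))) + 7212 = (-38 - 1*(-17))*(5 + (-38 - 1*(-17))) + 7212 = (-38 + 17)*(5 + (-38 + 17)) + 7212 = -21*(5 - 21) + 7212 = -21*(-16) + 7212 = 336 + 7212 = 7548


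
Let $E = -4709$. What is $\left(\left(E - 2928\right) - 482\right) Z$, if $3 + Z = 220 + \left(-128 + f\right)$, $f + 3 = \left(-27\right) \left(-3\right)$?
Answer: $-1355873$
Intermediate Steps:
$f = 78$ ($f = -3 - -81 = -3 + 81 = 78$)
$Z = 167$ ($Z = -3 + \left(220 + \left(-128 + 78\right)\right) = -3 + \left(220 - 50\right) = -3 + 170 = 167$)
$\left(\left(E - 2928\right) - 482\right) Z = \left(\left(-4709 - 2928\right) - 482\right) 167 = \left(-7637 - 482\right) 167 = \left(-8119\right) 167 = -1355873$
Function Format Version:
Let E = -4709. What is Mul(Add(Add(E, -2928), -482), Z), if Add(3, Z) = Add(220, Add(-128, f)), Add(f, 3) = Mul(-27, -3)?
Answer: -1355873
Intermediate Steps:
f = 78 (f = Add(-3, Mul(-27, -3)) = Add(-3, 81) = 78)
Z = 167 (Z = Add(-3, Add(220, Add(-128, 78))) = Add(-3, Add(220, -50)) = Add(-3, 170) = 167)
Mul(Add(Add(E, -2928), -482), Z) = Mul(Add(Add(-4709, -2928), -482), 167) = Mul(Add(-7637, -482), 167) = Mul(-8119, 167) = -1355873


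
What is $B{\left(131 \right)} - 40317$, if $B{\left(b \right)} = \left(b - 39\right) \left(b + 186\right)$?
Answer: $-11153$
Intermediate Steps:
$B{\left(b \right)} = \left(-39 + b\right) \left(186 + b\right)$
$B{\left(131 \right)} - 40317 = \left(-7254 + 131^{2} + 147 \cdot 131\right) - 40317 = \left(-7254 + 17161 + 19257\right) - 40317 = 29164 - 40317 = -11153$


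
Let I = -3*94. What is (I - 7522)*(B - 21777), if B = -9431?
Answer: 243547232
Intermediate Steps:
I = -282
(I - 7522)*(B - 21777) = (-282 - 7522)*(-9431 - 21777) = -7804*(-31208) = 243547232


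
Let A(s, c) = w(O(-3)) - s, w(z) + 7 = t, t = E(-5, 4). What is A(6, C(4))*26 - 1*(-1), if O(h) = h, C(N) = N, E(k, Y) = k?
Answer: -467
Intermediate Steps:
t = -5
w(z) = -12 (w(z) = -7 - 5 = -12)
A(s, c) = -12 - s
A(6, C(4))*26 - 1*(-1) = (-12 - 1*6)*26 - 1*(-1) = (-12 - 6)*26 + 1 = -18*26 + 1 = -468 + 1 = -467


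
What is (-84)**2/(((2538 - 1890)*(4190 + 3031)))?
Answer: 98/64989 ≈ 0.0015079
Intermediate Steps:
(-84)**2/(((2538 - 1890)*(4190 + 3031))) = 7056/((648*7221)) = 7056/4679208 = 7056*(1/4679208) = 98/64989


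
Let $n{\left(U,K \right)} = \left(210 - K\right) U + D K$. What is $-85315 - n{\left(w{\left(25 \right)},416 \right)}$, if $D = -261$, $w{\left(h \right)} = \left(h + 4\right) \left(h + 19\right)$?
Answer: $286117$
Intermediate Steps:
$w{\left(h \right)} = \left(4 + h\right) \left(19 + h\right)$
$n{\left(U,K \right)} = - 261 K + U \left(210 - K\right)$ ($n{\left(U,K \right)} = \left(210 - K\right) U - 261 K = U \left(210 - K\right) - 261 K = - 261 K + U \left(210 - K\right)$)
$-85315 - n{\left(w{\left(25 \right)},416 \right)} = -85315 - \left(\left(-261\right) 416 + 210 \left(76 + 25^{2} + 23 \cdot 25\right) - 416 \left(76 + 25^{2} + 23 \cdot 25\right)\right) = -85315 - \left(-108576 + 210 \left(76 + 625 + 575\right) - 416 \left(76 + 625 + 575\right)\right) = -85315 - \left(-108576 + 210 \cdot 1276 - 416 \cdot 1276\right) = -85315 - \left(-108576 + 267960 - 530816\right) = -85315 - -371432 = -85315 + 371432 = 286117$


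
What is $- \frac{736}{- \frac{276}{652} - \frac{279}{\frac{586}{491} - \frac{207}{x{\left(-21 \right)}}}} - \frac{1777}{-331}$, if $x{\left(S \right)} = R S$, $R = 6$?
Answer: $\frac{444036975061}{34639612407} \approx 12.819$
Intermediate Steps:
$x{\left(S \right)} = 6 S$
$- \frac{736}{- \frac{276}{652} - \frac{279}{\frac{586}{491} - \frac{207}{x{\left(-21 \right)}}}} - \frac{1777}{-331} = - \frac{736}{- \frac{276}{652} - \frac{279}{\frac{586}{491} - \frac{207}{6 \left(-21\right)}}} - \frac{1777}{-331} = - \frac{736}{\left(-276\right) \frac{1}{652} - \frac{279}{586 \cdot \frac{1}{491} - \frac{207}{-126}}} - - \frac{1777}{331} = - \frac{736}{- \frac{69}{163} - \frac{279}{\frac{586}{491} - - \frac{23}{14}}} + \frac{1777}{331} = - \frac{736}{- \frac{69}{163} - \frac{279}{\frac{586}{491} + \frac{23}{14}}} + \frac{1777}{331} = - \frac{736}{- \frac{69}{163} - \frac{279}{\frac{19497}{6874}}} + \frac{1777}{331} = - \frac{736}{- \frac{69}{163} - \frac{639282}{6499}} + \frac{1777}{331} = - \frac{736}{- \frac{104651397}{1059337}} + \frac{1777}{331} = \left(-736\right) \left(- \frac{1059337}{104651397}\right) + \frac{1777}{331} = \frac{779672032}{104651397} + \frac{1777}{331} = \frac{444036975061}{34639612407}$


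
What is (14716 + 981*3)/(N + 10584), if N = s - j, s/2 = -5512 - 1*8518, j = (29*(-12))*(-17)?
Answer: -17659/23392 ≈ -0.75492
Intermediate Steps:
j = 5916 (j = -348*(-17) = 5916)
s = -28060 (s = 2*(-5512 - 1*8518) = 2*(-5512 - 8518) = 2*(-14030) = -28060)
N = -33976 (N = -28060 - 1*5916 = -28060 - 5916 = -33976)
(14716 + 981*3)/(N + 10584) = (14716 + 981*3)/(-33976 + 10584) = (14716 + 2943)/(-23392) = 17659*(-1/23392) = -17659/23392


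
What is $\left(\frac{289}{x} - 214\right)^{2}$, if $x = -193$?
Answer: $\frac{1729811281}{37249} \approx 46439.0$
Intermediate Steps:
$\left(\frac{289}{x} - 214\right)^{2} = \left(\frac{289}{-193} - 214\right)^{2} = \left(289 \left(- \frac{1}{193}\right) - 214\right)^{2} = \left(- \frac{289}{193} - 214\right)^{2} = \left(- \frac{41591}{193}\right)^{2} = \frac{1729811281}{37249}$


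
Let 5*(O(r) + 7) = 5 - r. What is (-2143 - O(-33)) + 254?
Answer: -9448/5 ≈ -1889.6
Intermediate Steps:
O(r) = -6 - r/5 (O(r) = -7 + (5 - r)/5 = -7 + (1 - r/5) = -6 - r/5)
(-2143 - O(-33)) + 254 = (-2143 - (-6 - ⅕*(-33))) + 254 = (-2143 - (-6 + 33/5)) + 254 = (-2143 - 1*⅗) + 254 = (-2143 - ⅗) + 254 = -10718/5 + 254 = -9448/5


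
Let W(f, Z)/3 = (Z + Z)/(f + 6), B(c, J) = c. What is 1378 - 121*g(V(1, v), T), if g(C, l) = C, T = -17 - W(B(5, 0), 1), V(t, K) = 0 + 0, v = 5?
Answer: 1378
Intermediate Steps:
W(f, Z) = 6*Z/(6 + f) (W(f, Z) = 3*((Z + Z)/(f + 6)) = 3*((2*Z)/(6 + f)) = 3*(2*Z/(6 + f)) = 6*Z/(6 + f))
V(t, K) = 0
T = -193/11 (T = -17 - 6/(6 + 5) = -17 - 6/11 = -193/11 ≈ -17.545)
1378 - 121*g(V(1, v), T) = 1378 - 121*0 = 1378 + 0 = 1378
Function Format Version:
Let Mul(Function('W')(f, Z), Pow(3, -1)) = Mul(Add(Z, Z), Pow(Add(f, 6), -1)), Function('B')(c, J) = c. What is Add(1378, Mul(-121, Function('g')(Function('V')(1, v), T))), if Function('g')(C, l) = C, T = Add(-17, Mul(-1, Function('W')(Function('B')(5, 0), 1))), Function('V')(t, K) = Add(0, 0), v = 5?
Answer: 1378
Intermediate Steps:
Function('W')(f, Z) = Mul(6, Z, Pow(Add(6, f), -1)) (Function('W')(f, Z) = Mul(3, Mul(Add(Z, Z), Pow(Add(f, 6), -1))) = Mul(3, Mul(Mul(2, Z), Pow(Add(6, f), -1))) = Mul(3, Mul(2, Z, Pow(Add(6, f), -1))) = Mul(6, Z, Pow(Add(6, f), -1)))
Function('V')(t, K) = 0
T = Rational(-193, 11) (T = Add(-17, Mul(-1, Mul(6, 1, Pow(Add(6, 5), -1)))) = Add(-17, Mul(-1, Mul(6, 1, Pow(11, -1)))) = Add(-17, Mul(-1, Mul(6, 1, Rational(1, 11)))) = Add(-17, Mul(-1, Rational(6, 11))) = Add(-17, Rational(-6, 11)) = Rational(-193, 11) ≈ -17.545)
Add(1378, Mul(-121, Function('g')(Function('V')(1, v), T))) = Add(1378, Mul(-121, 0)) = Add(1378, 0) = 1378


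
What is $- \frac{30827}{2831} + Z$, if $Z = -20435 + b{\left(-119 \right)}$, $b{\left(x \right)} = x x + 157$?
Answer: $- \frac{17348054}{2831} \approx -6127.9$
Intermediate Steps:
$b{\left(x \right)} = 157 + x^{2}$ ($b{\left(x \right)} = x^{2} + 157 = 157 + x^{2}$)
$Z = -6117$ ($Z = -20435 + \left(157 + \left(-119\right)^{2}\right) = -20435 + \left(157 + 14161\right) = -20435 + 14318 = -6117$)
$- \frac{30827}{2831} + Z = - \frac{30827}{2831} - 6117 = - \frac{17348054}{2831}$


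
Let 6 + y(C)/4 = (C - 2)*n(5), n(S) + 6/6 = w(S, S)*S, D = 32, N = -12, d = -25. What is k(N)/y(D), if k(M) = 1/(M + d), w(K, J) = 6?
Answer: -1/127872 ≈ -7.8203e-6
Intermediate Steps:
k(M) = 1/(-25 + M) (k(M) = 1/(M - 25) = 1/(-25 + M))
n(S) = -1 + 6*S
y(C) = -256 + 116*C (y(C) = -24 + 4*((C - 2)*(-1 + 6*5)) = -24 + 4*((-2 + C)*(-1 + 30)) = -24 + 4*((-2 + C)*29) = -24 + 4*(-58 + 29*C) = -24 + (-232 + 116*C) = -256 + 116*C)
k(N)/y(D) = 1/((-25 - 12)*(-256 + 116*32)) = 1/((-37)*(-256 + 3712)) = -1/37/3456 = -1/37*1/3456 = -1/127872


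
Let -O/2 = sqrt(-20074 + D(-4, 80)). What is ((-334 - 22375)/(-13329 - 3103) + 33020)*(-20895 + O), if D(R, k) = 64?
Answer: -11337780557355/16432 - 542607349*I*sqrt(20010)/8216 ≈ -6.8998e+8 - 9.3422e+6*I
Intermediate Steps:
O = -2*I*sqrt(20010) (O = -2*sqrt(-20074 + 64) = -2*I*sqrt(20010) ≈ -282.91*I)
((-334 - 22375)/(-13329 - 3103) + 33020)*(-20895 + O) = ((-334 - 22375)/(-13329 - 3103) + 33020)*(-20895 - 2*I*sqrt(20010)) = (-22709/(-16432) + 33020)*(-20895 - 2*I*sqrt(20010)) = (-22709*(-1/16432) + 33020)*(-20895 - 2*I*sqrt(20010)) = (22709/16432 + 33020)*(-20895 - 2*I*sqrt(20010)) = 542607349*(-20895 - 2*I*sqrt(20010))/16432 = -11337780557355/16432 - 542607349*I*sqrt(20010)/8216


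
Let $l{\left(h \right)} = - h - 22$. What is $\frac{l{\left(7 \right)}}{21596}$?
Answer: $- \frac{29}{21596} \approx -0.0013428$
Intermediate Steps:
$l{\left(h \right)} = -22 - h$
$\frac{l{\left(7 \right)}}{21596} = \frac{-22 - 7}{21596} = \left(-22 - 7\right) \frac{1}{21596} = \left(-29\right) \frac{1}{21596} = - \frac{29}{21596}$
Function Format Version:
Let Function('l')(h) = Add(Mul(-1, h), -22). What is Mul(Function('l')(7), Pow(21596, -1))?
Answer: Rational(-29, 21596) ≈ -0.0013428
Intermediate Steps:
Function('l')(h) = Add(-22, Mul(-1, h))
Mul(Function('l')(7), Pow(21596, -1)) = Mul(Add(-22, Mul(-1, 7)), Pow(21596, -1)) = Mul(Add(-22, -7), Rational(1, 21596)) = Mul(-29, Rational(1, 21596)) = Rational(-29, 21596)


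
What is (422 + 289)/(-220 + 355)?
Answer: 79/15 ≈ 5.2667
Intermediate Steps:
(422 + 289)/(-220 + 355) = 711/135 = 711*(1/135) = 79/15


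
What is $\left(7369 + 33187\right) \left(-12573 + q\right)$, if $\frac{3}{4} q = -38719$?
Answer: $- \frac{7810882820}{3} \approx -2.6036 \cdot 10^{9}$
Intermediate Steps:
$q = - \frac{154876}{3}$ ($q = \frac{4}{3} \left(-38719\right) = - \frac{154876}{3} \approx -51625.0$)
$\left(7369 + 33187\right) \left(-12573 + q\right) = \left(7369 + 33187\right) \left(-12573 - \frac{154876}{3}\right) = 40556 \left(- \frac{192595}{3}\right) = - \frac{7810882820}{3}$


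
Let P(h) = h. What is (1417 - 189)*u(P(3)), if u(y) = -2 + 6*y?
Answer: 19648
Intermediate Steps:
(1417 - 189)*u(P(3)) = (1417 - 189)*(-2 + 6*3) = 1228*(-2 + 18) = 1228*16 = 19648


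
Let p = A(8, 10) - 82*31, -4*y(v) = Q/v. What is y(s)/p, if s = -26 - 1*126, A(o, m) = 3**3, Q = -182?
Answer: 91/764560 ≈ 0.00011902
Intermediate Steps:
A(o, m) = 27
s = -152 (s = -26 - 126 = -152)
y(v) = 91/(2*v) (y(v) = -(-91)/(2*v) = 91/(2*v))
p = -2515 (p = 27 - 82*31 = 27 - 2542 = -2515)
y(s)/p = ((91/2)/(-152))/(-2515) = ((91/2)*(-1/152))*(-1/2515) = -91/304*(-1/2515) = 91/764560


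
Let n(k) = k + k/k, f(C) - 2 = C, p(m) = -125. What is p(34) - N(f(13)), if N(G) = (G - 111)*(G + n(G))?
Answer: 2851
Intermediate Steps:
f(C) = 2 + C
n(k) = 1 + k (n(k) = k + 1 = 1 + k)
N(G) = (1 + 2*G)*(-111 + G) (N(G) = (G - 111)*(G + (1 + G)) = (-111 + G)*(1 + 2*G) = (1 + 2*G)*(-111 + G))
p(34) - N(f(13)) = -125 - (-111 - 221*(2 + 13) + 2*(2 + 13)²) = -125 - (-111 - 221*15 + 2*15²) = -125 - (-111 - 3315 + 2*225) = -125 - (-111 - 3315 + 450) = -125 - 1*(-2976) = -125 + 2976 = 2851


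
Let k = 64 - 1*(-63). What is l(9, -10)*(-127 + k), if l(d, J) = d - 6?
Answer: 0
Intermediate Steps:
l(d, J) = -6 + d
k = 127 (k = 64 + 63 = 127)
l(9, -10)*(-127 + k) = (-6 + 9)*(-127 + 127) = 3*0 = 0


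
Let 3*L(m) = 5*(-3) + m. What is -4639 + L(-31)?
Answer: -13963/3 ≈ -4654.3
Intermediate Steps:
L(m) = -5 + m/3 (L(m) = (5*(-3) + m)/3 = (-15 + m)/3 = -5 + m/3)
-4639 + L(-31) = -4639 + (-5 + (⅓)*(-31)) = -4639 + (-5 - 31/3) = -4639 - 46/3 = -13963/3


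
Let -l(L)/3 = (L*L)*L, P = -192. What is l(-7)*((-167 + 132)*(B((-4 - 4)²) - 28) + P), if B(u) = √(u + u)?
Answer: 810852 - 288120*√2 ≈ 4.0339e+5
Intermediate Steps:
l(L) = -3*L³ (l(L) = -3*L*L*L = -3*L²*L = -3*L³)
B(u) = √2*√u (B(u) = √(2*u) = √2*√u)
l(-7)*((-167 + 132)*(B((-4 - 4)²) - 28) + P) = (-3*(-7)³)*((-167 + 132)*(√2*√((-4 - 4)²) - 28) - 192) = (-3*(-343))*(-35*(√2*√((-8)²) - 28) - 192) = 1029*(-35*(√2*√64 - 28) - 192) = 1029*(-35*(√2*8 - 28) - 192) = 1029*(-35*(8*√2 - 28) - 192) = 1029*(-35*(-28 + 8*√2) - 192) = 1029*((980 - 280*√2) - 192) = 1029*(788 - 280*√2) = 810852 - 288120*√2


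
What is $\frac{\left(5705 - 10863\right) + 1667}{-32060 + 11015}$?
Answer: $\frac{3491}{21045} \approx 0.16588$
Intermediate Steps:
$\frac{\left(5705 - 10863\right) + 1667}{-32060 + 11015} = \frac{\left(5705 - 10863\right) + 1667}{-21045} = \left(-5158 + 1667\right) \left(- \frac{1}{21045}\right) = \left(-3491\right) \left(- \frac{1}{21045}\right) = \frac{3491}{21045}$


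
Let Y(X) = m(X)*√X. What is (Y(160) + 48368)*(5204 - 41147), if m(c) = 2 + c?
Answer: -1738491024 - 23291064*√10 ≈ -1.8121e+9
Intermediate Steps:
Y(X) = √X*(2 + X) (Y(X) = (2 + X)*√X = √X*(2 + X))
(Y(160) + 48368)*(5204 - 41147) = (√160*(2 + 160) + 48368)*(5204 - 41147) = ((4*√10)*162 + 48368)*(-35943) = (648*√10 + 48368)*(-35943) = (48368 + 648*√10)*(-35943) = -1738491024 - 23291064*√10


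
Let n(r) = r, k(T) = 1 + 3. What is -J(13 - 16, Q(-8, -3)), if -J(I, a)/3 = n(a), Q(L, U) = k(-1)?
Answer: 12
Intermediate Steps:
k(T) = 4
Q(L, U) = 4
J(I, a) = -3*a
-J(13 - 16, Q(-8, -3)) = -(-3)*4 = -1*(-12) = 12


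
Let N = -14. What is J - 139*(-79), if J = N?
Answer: 10967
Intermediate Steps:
J = -14
J - 139*(-79) = -14 - 139*(-79) = -14 + 10981 = 10967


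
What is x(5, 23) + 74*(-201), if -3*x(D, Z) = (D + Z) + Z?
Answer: -14891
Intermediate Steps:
x(D, Z) = -2*Z/3 - D/3 (x(D, Z) = -((D + Z) + Z)/3 = -(D + 2*Z)/3 = -2*Z/3 - D/3)
x(5, 23) + 74*(-201) = (-2/3*23 - 1/3*5) + 74*(-201) = (-46/3 - 5/3) - 14874 = -17 - 14874 = -14891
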